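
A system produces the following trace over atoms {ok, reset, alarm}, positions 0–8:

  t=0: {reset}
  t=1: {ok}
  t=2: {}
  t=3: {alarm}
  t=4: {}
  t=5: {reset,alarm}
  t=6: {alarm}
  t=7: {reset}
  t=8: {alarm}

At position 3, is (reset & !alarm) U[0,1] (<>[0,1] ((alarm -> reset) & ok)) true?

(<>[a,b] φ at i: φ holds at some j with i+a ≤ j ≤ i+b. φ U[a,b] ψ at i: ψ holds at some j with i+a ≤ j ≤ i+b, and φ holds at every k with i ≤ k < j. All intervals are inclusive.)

Need some j in [3,4] with <>[0,1] ((alarm -> reset) & ok), and (reset & !alarm) at every k in [3,j-1].
  j=3: <>[0,1] ((alarm -> reset) & ok) — fails (none in [3,4]).
  j=4: <>[0,1] ((alarm -> reset) & ok) — fails (none in [4,5]).
No j in the window works → until fails.

Does not hold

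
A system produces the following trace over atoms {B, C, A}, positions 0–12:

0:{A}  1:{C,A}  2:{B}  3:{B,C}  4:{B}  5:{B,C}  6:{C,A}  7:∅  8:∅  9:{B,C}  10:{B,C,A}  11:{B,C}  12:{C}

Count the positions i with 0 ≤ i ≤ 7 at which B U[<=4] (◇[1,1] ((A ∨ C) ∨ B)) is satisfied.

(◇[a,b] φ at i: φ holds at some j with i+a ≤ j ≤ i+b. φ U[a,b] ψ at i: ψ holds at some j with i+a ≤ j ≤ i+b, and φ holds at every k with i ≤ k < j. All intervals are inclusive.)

6

Evaluate at each i in [0,7]:
  i=0: ✓ (rhs at j=0)
  i=1: ✓ (rhs at j=1)
  i=2: ✓ (rhs at j=2)
  i=3: ✓ (rhs at j=3)
  i=4: ✓ (rhs at j=4)
  i=5: ✓ (rhs at j=5)
  i=6: ✗ (lhs fails at k=6 before rhs at j=8)
  i=7: ✗ (lhs fails at k=7 before rhs at j=8)
Positions where it holds: {0, 1, 2, 3, 4, 5} → 6.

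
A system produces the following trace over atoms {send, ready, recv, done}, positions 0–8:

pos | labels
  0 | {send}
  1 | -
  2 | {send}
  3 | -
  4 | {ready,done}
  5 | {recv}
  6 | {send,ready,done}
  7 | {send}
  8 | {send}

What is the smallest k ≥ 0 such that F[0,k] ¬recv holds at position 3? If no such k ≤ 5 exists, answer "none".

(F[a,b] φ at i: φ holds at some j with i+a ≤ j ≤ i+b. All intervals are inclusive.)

Scan j = 3,4,… for ¬recv:
  j=3: holds
First hit at j=3, so smallest k = 3-3 = 0.

0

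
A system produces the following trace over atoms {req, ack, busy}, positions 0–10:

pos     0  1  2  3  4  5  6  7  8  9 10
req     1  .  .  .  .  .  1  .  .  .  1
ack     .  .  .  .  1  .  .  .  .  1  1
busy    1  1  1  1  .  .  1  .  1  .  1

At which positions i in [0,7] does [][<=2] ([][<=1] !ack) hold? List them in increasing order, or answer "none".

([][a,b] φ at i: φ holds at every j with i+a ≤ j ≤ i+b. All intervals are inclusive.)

0, 5

Evaluate at each i in [0,7]:
  i=0: ✓ (all of [0,2])
  i=1: ✗ (fails at j=3)
  i=2: ✗ (fails at j=3)
  i=3: ✗ (fails at j=3)
  i=4: ✗ (fails at j=4)
  i=5: ✓ (all of [5,7])
  i=6: ✗ (fails at j=8)
  i=7: ✗ (fails at j=8)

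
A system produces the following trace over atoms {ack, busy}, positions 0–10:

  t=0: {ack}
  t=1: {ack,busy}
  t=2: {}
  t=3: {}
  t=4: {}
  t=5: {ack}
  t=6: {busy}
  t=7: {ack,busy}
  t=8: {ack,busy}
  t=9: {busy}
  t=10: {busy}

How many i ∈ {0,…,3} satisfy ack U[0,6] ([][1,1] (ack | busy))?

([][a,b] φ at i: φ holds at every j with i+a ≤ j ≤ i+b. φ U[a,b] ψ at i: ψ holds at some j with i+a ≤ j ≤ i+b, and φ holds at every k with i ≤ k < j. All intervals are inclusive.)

1

Evaluate at each i in [0,3]:
  i=0: ✓ (rhs at j=0)
  i=1: ✗ (lhs fails at k=2 before rhs at j=4)
  i=2: ✗ (lhs fails at k=2 before rhs at j=4)
  i=3: ✗ (lhs fails at k=3 before rhs at j=4)
Positions where it holds: {0} → 1.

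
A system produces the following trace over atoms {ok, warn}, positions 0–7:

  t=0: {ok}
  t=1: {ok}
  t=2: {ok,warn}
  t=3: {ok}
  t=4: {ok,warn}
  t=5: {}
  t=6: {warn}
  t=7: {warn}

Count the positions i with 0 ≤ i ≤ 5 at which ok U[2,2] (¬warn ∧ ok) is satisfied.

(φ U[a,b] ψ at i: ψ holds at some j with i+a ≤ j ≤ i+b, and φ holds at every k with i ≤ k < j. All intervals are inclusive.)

1

Evaluate at each i in [0,5]:
  i=0: ✗ (no rhs in [2,2])
  i=1: ✓ (rhs at j=3; lhs holds on [1,2])
  i=2: ✗ (no rhs in [4,4])
  i=3: ✗ (no rhs in [5,5])
  i=4: ✗ (no rhs in [6,6])
  i=5: ✗ (no rhs in [7,7])
Positions where it holds: {1} → 1.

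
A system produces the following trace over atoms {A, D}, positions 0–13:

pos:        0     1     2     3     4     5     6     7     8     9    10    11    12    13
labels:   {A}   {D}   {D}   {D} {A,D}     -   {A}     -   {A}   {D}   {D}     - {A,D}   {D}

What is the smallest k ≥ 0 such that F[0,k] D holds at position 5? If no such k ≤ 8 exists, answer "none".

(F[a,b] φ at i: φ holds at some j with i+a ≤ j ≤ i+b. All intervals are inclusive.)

4

Scan j = 5,6,… for D:
  j=5: fails
  j=6: fails
  j=7: fails
  j=8: fails
  j=9: holds
First hit at j=9, so smallest k = 9-5 = 4.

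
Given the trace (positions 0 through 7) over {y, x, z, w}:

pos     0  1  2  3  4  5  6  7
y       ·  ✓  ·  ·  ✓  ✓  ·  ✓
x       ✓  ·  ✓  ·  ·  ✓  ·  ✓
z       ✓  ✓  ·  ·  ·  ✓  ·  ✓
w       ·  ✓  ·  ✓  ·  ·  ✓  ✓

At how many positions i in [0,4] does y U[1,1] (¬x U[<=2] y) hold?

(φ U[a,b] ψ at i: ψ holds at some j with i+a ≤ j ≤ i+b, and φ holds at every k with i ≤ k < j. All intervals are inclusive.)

Evaluate at each i in [0,4]:
  i=0: ✗ (lhs fails at k=0 before rhs at j=1)
  i=1: ✗ (no rhs in [2,2])
  i=2: ✗ (lhs fails at k=2 before rhs at j=3)
  i=3: ✗ (lhs fails at k=3 before rhs at j=4)
  i=4: ✓ (rhs at j=5; lhs holds on [4,4])
Positions where it holds: {4} → 1.

1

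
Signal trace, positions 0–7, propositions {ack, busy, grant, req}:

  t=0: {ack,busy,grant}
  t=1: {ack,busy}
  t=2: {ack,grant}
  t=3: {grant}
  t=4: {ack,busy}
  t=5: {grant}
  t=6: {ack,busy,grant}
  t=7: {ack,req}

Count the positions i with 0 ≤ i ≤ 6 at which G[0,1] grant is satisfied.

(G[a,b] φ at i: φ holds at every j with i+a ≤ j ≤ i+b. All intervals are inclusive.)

2

Evaluate at each i in [0,6]:
  i=0: ✗ (fails at j=1)
  i=1: ✗ (fails at j=1)
  i=2: ✓ (all of [2,3])
  i=3: ✗ (fails at j=4)
  i=4: ✗ (fails at j=4)
  i=5: ✓ (all of [5,6])
  i=6: ✗ (fails at j=7)
Positions where it holds: {2, 5} → 2.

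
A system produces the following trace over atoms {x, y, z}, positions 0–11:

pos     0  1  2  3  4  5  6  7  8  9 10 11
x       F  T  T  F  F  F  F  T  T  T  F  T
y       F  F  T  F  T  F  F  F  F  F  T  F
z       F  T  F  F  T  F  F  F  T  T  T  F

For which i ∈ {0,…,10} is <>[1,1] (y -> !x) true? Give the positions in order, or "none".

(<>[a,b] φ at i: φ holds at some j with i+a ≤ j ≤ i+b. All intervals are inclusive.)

Evaluate at each i in [0,10]:
  i=0: ✓ (witness j=1)
  i=1: ✗ (none in [2,2])
  i=2: ✓ (witness j=3)
  i=3: ✓ (witness j=4)
  i=4: ✓ (witness j=5)
  i=5: ✓ (witness j=6)
  i=6: ✓ (witness j=7)
  i=7: ✓ (witness j=8)
  i=8: ✓ (witness j=9)
  i=9: ✓ (witness j=10)
  i=10: ✓ (witness j=11)

0, 2, 3, 4, 5, 6, 7, 8, 9, 10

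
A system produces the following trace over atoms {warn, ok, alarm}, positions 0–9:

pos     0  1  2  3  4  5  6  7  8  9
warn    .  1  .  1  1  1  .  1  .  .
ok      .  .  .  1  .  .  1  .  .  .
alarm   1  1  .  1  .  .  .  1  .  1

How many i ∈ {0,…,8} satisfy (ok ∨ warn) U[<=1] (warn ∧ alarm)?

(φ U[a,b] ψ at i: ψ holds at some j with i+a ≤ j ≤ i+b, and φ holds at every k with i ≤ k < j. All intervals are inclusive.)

4

Evaluate at each i in [0,8]:
  i=0: ✗ (lhs fails at k=0 before rhs at j=1)
  i=1: ✓ (rhs at j=1)
  i=2: ✗ (lhs fails at k=2 before rhs at j=3)
  i=3: ✓ (rhs at j=3)
  i=4: ✗ (no rhs in [4,5])
  i=5: ✗ (no rhs in [5,6])
  i=6: ✓ (rhs at j=7; lhs holds on [6,6])
  i=7: ✓ (rhs at j=7)
  i=8: ✗ (no rhs in [8,9])
Positions where it holds: {1, 3, 6, 7} → 4.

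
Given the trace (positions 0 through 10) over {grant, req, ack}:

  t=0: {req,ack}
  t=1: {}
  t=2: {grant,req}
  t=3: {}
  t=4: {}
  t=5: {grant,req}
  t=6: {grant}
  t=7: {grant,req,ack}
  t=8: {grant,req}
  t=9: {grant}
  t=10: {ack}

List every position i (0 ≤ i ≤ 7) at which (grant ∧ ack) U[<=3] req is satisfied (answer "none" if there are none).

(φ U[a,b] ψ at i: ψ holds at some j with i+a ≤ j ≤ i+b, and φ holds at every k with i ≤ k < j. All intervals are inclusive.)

0, 2, 5, 7

Evaluate at each i in [0,7]:
  i=0: ✓ (rhs at j=0)
  i=1: ✗ (lhs fails at k=1 before rhs at j=2)
  i=2: ✓ (rhs at j=2)
  i=3: ✗ (lhs fails at k=3 before rhs at j=5)
  i=4: ✗ (lhs fails at k=4 before rhs at j=5)
  i=5: ✓ (rhs at j=5)
  i=6: ✗ (lhs fails at k=6 before rhs at j=7)
  i=7: ✓ (rhs at j=7)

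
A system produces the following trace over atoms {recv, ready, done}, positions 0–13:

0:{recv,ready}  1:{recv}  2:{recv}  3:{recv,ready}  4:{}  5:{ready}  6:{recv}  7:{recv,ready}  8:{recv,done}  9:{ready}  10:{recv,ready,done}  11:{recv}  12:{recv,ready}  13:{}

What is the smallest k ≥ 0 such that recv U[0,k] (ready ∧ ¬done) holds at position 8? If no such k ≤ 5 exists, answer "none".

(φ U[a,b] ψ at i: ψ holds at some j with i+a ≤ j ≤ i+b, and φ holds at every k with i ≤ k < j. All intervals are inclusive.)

Need earliest j ≥ 8 with (ready ∧ ¬done), and recv at every k in [8,j-1].
  j=8: rhs fails.
  j=9: rhs holds; lhs holds on [8,8]. k = 1.

1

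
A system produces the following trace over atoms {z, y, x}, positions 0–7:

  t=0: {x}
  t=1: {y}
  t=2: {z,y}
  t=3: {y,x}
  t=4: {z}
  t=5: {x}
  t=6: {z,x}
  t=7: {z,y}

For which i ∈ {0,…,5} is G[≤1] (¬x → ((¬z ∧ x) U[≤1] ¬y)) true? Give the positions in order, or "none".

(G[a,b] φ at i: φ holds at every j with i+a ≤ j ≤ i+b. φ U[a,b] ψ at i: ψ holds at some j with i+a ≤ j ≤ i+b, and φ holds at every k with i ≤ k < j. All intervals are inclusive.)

3, 4, 5

Evaluate at each i in [0,5]:
  i=0: ✗ (fails at j=1)
  i=1: ✗ (fails at j=1)
  i=2: ✗ (fails at j=2)
  i=3: ✓ (all of [3,4])
  i=4: ✓ (all of [4,5])
  i=5: ✓ (all of [5,6])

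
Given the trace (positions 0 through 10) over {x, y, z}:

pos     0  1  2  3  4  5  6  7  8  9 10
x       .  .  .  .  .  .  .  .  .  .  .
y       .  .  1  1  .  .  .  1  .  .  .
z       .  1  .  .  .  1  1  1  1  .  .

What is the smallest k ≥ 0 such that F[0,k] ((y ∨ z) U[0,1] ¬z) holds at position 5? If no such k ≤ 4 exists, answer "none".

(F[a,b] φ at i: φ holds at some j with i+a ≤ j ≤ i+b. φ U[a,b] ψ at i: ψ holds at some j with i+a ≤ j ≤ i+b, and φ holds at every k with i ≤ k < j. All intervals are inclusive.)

Scan j = 5,6,… for ((y ∨ z) U[0,1] ¬z):
  j=5: fails
  j=6: fails
  j=7: fails
  j=8: holds
First hit at j=8, so smallest k = 8-5 = 3.

3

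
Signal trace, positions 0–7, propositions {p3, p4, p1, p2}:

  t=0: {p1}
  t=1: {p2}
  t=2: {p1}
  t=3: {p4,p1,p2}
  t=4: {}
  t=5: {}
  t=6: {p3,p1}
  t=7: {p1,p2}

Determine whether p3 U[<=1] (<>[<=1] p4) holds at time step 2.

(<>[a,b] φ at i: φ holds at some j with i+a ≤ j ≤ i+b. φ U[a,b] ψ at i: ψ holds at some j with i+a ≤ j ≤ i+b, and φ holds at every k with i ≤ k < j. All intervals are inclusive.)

Need some j in [2,3] with <>[<=1] p4, and p3 at every k in [2,j-1].
  j=2: <>[<=1] p4 holds; no prefix to check → satisfied.

Holds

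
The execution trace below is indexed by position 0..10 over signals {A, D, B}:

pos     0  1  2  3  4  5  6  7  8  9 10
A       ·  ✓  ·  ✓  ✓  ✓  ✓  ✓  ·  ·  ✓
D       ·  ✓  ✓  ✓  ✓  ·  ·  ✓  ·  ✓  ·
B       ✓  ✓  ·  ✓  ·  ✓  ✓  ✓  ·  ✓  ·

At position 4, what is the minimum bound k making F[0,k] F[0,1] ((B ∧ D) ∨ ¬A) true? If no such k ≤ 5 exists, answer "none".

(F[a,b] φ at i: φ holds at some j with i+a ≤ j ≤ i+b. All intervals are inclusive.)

2

Scan j = 4,5,… for F[0,1] ((B ∧ D) ∨ ¬A):
  j=4: fails
  j=5: fails
  j=6: holds
First hit at j=6, so smallest k = 6-4 = 2.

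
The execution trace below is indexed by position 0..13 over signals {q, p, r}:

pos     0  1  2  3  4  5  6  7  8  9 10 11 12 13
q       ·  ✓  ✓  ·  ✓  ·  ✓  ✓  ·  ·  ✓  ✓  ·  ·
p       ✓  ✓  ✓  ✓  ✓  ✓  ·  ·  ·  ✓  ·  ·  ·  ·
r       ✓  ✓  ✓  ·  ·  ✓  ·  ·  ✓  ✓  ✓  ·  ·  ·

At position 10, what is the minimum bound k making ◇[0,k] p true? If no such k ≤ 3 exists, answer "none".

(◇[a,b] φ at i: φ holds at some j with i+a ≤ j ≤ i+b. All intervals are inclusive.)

Scan j = 10,11,… for p:
  j=10: fails
  j=11: fails
  j=12: fails
  j=13: fails
No j in [10,13] satisfies it → none.

none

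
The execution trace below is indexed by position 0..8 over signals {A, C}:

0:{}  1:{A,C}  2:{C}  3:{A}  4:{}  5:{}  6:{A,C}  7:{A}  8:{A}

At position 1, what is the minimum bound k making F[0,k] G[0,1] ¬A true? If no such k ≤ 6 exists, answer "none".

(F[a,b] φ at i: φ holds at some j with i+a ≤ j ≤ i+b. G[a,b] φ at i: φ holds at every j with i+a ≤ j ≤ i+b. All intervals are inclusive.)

Scan j = 1,2,… for G[0,1] ¬A:
  j=1: fails
  j=2: fails
  j=3: fails
  j=4: holds
First hit at j=4, so smallest k = 4-1 = 3.

3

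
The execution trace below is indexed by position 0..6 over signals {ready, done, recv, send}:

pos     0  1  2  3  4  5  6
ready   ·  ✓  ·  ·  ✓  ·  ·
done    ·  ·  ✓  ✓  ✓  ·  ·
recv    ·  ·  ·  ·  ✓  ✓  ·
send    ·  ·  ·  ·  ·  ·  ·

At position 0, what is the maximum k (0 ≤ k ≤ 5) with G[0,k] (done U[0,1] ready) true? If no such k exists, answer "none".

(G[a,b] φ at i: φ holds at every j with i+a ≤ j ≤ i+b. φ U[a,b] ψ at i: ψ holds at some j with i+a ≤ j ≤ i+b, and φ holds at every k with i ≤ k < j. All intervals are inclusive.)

(done U[0,1] ready) must hold from j=0 onward; find where it first fails.
  j=0: fails → no k works.

none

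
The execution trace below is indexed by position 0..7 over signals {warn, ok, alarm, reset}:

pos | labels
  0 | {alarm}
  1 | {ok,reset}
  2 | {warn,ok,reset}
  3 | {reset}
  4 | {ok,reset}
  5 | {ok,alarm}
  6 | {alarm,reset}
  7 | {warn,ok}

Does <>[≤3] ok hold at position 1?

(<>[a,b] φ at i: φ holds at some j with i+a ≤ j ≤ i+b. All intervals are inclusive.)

Check ok at each j in [1,4]:
  j=1: true
  j=2: true
  j=3: false
  j=4: true
Found at j=1 → formula holds.

Yes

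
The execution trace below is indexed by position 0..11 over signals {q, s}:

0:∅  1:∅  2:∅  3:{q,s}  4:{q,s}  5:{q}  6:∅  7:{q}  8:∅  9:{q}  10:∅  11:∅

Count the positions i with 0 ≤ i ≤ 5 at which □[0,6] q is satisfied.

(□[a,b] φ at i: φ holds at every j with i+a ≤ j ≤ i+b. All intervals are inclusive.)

0

Evaluate at each i in [0,5]:
  i=0: ✗ (fails at j=0)
  i=1: ✗ (fails at j=1)
  i=2: ✗ (fails at j=2)
  i=3: ✗ (fails at j=6)
  i=4: ✗ (fails at j=6)
  i=5: ✗ (fails at j=6)
Positions where it holds: {} → 0.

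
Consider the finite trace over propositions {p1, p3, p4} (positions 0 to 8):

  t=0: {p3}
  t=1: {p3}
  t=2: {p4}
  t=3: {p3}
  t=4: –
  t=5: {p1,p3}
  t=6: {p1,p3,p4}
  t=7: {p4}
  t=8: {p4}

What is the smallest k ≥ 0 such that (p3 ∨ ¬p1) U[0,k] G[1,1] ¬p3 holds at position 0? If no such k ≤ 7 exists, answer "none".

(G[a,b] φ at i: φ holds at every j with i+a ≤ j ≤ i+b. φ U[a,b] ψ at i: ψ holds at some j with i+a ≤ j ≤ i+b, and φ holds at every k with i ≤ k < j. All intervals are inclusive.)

Need earliest j ≥ 0 with G[1,1] ¬p3, and (p3 ∨ ¬p1) at every k in [0,j-1].
  j=0: rhs fails.
  j=1: rhs holds; lhs holds on [0,0]. k = 1.

1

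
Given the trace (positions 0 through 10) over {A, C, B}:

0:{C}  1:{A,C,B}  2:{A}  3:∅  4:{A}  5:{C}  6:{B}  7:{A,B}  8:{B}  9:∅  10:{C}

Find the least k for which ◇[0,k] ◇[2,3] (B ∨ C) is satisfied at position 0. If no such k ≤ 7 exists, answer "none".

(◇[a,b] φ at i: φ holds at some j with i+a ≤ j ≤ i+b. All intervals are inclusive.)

2

Scan j = 0,1,… for ◇[2,3] (B ∨ C):
  j=0: fails
  j=1: fails
  j=2: holds
First hit at j=2, so smallest k = 2-0 = 2.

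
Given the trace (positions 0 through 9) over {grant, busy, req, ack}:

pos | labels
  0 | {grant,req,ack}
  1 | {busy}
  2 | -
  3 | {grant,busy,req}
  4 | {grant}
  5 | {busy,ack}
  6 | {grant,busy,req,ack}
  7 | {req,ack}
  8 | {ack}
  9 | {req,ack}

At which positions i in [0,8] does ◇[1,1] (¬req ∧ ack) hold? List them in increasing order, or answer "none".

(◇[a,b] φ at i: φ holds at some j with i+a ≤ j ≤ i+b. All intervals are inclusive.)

Evaluate at each i in [0,8]:
  i=0: ✗ (none in [1,1])
  i=1: ✗ (none in [2,2])
  i=2: ✗ (none in [3,3])
  i=3: ✗ (none in [4,4])
  i=4: ✓ (witness j=5)
  i=5: ✗ (none in [6,6])
  i=6: ✗ (none in [7,7])
  i=7: ✓ (witness j=8)
  i=8: ✗ (none in [9,9])

4, 7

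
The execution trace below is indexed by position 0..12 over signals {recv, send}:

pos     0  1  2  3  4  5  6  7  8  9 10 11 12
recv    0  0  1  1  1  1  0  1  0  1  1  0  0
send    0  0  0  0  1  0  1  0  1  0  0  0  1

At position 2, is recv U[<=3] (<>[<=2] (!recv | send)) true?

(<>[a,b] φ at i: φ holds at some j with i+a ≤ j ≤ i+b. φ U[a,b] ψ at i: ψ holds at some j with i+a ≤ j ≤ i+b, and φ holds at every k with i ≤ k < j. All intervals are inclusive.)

True

Need some j in [2,5] with <>[<=2] (!recv | send), and recv at every k in [2,j-1].
  j=2: <>[<=2] (!recv | send) holds; no prefix to check → satisfied.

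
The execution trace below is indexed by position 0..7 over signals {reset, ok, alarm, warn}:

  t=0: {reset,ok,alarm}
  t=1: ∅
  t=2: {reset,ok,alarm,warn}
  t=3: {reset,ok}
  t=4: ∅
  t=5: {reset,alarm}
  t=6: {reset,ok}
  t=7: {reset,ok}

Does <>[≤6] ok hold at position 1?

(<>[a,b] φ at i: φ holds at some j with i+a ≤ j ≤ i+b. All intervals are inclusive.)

Check ok at each j in [1,7]:
  j=1: false
  j=2: true
  j=3: true
  j=4: false
  j=5: false
  j=6: true
  j=7: true
Found at j=2 → formula holds.

True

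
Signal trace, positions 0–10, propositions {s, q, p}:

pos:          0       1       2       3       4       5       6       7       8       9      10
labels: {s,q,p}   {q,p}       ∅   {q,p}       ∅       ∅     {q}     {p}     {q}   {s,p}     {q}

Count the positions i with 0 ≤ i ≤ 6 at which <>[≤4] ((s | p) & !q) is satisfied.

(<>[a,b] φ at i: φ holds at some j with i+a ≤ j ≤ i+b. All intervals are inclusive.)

Evaluate at each i in [0,6]:
  i=0: ✗ (none in [0,4])
  i=1: ✗ (none in [1,5])
  i=2: ✗ (none in [2,6])
  i=3: ✓ (witness j=7)
  i=4: ✓ (witness j=7)
  i=5: ✓ (witness j=7)
  i=6: ✓ (witness j=7)
Positions where it holds: {3, 4, 5, 6} → 4.

4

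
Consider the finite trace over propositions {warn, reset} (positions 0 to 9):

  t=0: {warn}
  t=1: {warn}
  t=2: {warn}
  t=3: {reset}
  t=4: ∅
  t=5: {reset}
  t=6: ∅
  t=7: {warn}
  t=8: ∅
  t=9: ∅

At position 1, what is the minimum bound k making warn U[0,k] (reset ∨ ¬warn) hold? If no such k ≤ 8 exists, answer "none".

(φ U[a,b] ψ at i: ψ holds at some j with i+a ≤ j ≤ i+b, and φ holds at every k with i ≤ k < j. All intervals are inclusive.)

2

Need earliest j ≥ 1 with (reset ∨ ¬warn), and warn at every k in [1,j-1].
  j=1: rhs fails.
  j=2: rhs fails.
  j=3: rhs holds; lhs holds on [1,2]. k = 2.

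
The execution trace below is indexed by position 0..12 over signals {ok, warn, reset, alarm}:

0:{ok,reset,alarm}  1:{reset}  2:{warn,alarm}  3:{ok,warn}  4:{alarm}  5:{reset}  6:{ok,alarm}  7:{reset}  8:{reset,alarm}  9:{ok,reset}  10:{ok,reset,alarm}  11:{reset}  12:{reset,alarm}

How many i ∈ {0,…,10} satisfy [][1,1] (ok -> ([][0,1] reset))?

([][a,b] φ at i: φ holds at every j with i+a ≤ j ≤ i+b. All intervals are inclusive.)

9

Evaluate at each i in [0,10]:
  i=0: ✓ (all of [1,1])
  i=1: ✓ (all of [2,2])
  i=2: ✗ (fails at j=3)
  i=3: ✓ (all of [4,4])
  i=4: ✓ (all of [5,5])
  i=5: ✗ (fails at j=6)
  i=6: ✓ (all of [7,7])
  i=7: ✓ (all of [8,8])
  i=8: ✓ (all of [9,9])
  i=9: ✓ (all of [10,10])
  i=10: ✓ (all of [11,11])
Positions where it holds: {0, 1, 3, 4, 6, 7, 8, 9, 10} → 9.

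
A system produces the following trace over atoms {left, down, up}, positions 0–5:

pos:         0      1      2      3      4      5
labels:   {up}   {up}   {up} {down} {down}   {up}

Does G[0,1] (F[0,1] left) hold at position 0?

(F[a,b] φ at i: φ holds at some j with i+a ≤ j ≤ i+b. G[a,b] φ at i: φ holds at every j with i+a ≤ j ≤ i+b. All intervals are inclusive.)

Does not hold

Check F[0,1] left at every j in [0,1]:
  j=0: fails (none in [0,1])
  j=1: fails (none in [1,2])
Fails at j=0 → formula fails.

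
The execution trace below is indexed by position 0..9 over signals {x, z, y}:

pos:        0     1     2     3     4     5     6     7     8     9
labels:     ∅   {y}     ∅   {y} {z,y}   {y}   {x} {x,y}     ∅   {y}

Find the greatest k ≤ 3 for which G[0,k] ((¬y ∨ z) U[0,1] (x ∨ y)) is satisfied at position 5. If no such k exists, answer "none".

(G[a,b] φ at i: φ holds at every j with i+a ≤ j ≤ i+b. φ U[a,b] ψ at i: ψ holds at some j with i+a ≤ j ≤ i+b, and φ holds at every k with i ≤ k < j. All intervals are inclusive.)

3

((¬y ∨ z) U[0,1] (x ∨ y)) must hold from j=5 onward; find where it first fails.
  j=5: holds
  j=6: holds
  j=7: holds
  j=8: holds
Holds through j=8; largest k = 3.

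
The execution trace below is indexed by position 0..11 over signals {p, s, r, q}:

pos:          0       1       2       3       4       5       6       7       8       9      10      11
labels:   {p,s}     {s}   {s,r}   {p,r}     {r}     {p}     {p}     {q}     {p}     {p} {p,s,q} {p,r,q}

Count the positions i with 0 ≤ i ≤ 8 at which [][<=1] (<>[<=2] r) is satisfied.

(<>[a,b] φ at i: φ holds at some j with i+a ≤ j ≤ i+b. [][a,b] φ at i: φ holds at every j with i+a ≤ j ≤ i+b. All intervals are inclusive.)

Evaluate at each i in [0,8]:
  i=0: ✓ (all of [0,1])
  i=1: ✓ (all of [1,2])
  i=2: ✓ (all of [2,3])
  i=3: ✓ (all of [3,4])
  i=4: ✗ (fails at j=5)
  i=5: ✗ (fails at j=5)
  i=6: ✗ (fails at j=6)
  i=7: ✗ (fails at j=7)
  i=8: ✗ (fails at j=8)
Positions where it holds: {0, 1, 2, 3} → 4.

4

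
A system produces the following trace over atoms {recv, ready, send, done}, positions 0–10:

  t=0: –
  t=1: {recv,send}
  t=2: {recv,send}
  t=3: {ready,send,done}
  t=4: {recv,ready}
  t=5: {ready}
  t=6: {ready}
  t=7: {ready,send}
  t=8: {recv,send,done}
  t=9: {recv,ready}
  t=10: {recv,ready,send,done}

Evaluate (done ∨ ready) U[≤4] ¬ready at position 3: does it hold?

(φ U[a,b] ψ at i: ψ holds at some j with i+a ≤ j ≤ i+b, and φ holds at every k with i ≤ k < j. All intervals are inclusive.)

Does not hold

Need some j in [3,7] with ¬ready, and (done ∨ ready) at every k in [3,j-1].
  j=3: ¬ready false.
  j=4: ¬ready false.
  j=5: ¬ready false.
  j=6: ¬ready false.
  j=7: ¬ready false.
No j in the window works → until fails.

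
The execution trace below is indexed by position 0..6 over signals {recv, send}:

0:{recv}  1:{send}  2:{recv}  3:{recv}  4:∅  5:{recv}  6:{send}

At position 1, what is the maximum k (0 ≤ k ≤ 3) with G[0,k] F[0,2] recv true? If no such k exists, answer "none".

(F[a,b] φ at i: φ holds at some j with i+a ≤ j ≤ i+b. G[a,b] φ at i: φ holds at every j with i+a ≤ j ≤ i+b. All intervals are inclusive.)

F[0,2] recv must hold from j=1 onward; find where it first fails.
  j=1: holds
  j=2: holds
  j=3: holds
  j=4: holds
Holds through j=4; largest k = 3.

3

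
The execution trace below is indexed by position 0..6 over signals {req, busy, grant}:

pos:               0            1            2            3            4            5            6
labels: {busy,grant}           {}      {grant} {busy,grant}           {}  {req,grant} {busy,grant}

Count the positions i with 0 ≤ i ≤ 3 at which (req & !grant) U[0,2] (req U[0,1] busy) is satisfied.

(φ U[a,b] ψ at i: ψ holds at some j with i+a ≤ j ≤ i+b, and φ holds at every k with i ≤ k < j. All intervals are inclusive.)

Evaluate at each i in [0,3]:
  i=0: ✓ (rhs at j=0)
  i=1: ✗ (lhs fails at k=1 before rhs at j=3)
  i=2: ✗ (lhs fails at k=2 before rhs at j=3)
  i=3: ✓ (rhs at j=3)
Positions where it holds: {0, 3} → 2.

2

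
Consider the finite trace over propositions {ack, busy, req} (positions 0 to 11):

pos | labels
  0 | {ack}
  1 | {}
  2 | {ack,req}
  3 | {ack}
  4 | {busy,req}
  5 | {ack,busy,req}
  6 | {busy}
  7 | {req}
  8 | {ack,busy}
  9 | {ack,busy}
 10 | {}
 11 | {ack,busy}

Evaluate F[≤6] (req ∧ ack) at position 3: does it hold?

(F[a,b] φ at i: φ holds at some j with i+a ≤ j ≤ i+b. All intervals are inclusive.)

Check (req ∧ ack) at each j in [3,9]:
  j=3: false
  j=4: false
  j=5: true
  j=6: false
  j=7: false
  j=8: false
  j=9: false
Found at j=5 → formula holds.

Yes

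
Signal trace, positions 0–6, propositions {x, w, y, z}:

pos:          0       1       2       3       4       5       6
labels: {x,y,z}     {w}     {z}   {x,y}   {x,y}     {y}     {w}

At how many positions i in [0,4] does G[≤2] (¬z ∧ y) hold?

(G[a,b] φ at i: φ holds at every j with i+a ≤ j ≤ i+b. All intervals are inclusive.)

Evaluate at each i in [0,4]:
  i=0: ✗ (fails at j=0)
  i=1: ✗ (fails at j=1)
  i=2: ✗ (fails at j=2)
  i=3: ✓ (all of [3,5])
  i=4: ✗ (fails at j=6)
Positions where it holds: {3} → 1.

1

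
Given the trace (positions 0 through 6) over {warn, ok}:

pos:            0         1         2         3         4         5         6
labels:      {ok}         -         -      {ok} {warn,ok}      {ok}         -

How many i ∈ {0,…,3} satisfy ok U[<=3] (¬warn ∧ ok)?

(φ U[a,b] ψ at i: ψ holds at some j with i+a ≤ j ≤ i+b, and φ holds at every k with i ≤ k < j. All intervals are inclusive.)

2

Evaluate at each i in [0,3]:
  i=0: ✓ (rhs at j=0)
  i=1: ✗ (lhs fails at k=1 before rhs at j=3)
  i=2: ✗ (lhs fails at k=2 before rhs at j=3)
  i=3: ✓ (rhs at j=3)
Positions where it holds: {0, 3} → 2.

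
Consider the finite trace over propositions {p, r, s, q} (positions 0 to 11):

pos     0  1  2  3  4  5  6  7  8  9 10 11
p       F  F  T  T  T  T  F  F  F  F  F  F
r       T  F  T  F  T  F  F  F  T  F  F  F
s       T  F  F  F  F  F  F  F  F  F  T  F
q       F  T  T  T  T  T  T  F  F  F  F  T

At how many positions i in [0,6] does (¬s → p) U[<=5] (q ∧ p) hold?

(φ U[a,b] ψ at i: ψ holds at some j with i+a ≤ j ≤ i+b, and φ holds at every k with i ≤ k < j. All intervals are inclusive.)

Evaluate at each i in [0,6]:
  i=0: ✗ (lhs fails at k=1 before rhs at j=2)
  i=1: ✗ (lhs fails at k=1 before rhs at j=2)
  i=2: ✓ (rhs at j=2)
  i=3: ✓ (rhs at j=3)
  i=4: ✓ (rhs at j=4)
  i=5: ✓ (rhs at j=5)
  i=6: ✗ (no rhs in [6,11])
Positions where it holds: {2, 3, 4, 5} → 4.

4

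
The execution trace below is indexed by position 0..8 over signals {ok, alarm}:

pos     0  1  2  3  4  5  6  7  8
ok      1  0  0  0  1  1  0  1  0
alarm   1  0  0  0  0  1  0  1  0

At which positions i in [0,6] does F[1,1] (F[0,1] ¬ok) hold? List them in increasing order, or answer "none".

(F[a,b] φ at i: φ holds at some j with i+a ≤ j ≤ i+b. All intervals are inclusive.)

Evaluate at each i in [0,6]:
  i=0: ✓ (witness j=1)
  i=1: ✓ (witness j=2)
  i=2: ✓ (witness j=3)
  i=3: ✗ (none in [4,4])
  i=4: ✓ (witness j=5)
  i=5: ✓ (witness j=6)
  i=6: ✓ (witness j=7)

0, 1, 2, 4, 5, 6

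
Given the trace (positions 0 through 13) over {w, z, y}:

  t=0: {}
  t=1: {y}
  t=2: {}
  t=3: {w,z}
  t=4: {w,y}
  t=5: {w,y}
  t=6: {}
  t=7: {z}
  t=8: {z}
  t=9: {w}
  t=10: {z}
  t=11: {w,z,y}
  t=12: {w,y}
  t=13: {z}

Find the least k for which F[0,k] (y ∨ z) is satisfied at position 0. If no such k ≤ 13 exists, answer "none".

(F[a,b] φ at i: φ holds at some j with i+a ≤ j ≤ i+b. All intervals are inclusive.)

1

Scan j = 0,1,… for (y ∨ z):
  j=0: fails
  j=1: holds
First hit at j=1, so smallest k = 1-0 = 1.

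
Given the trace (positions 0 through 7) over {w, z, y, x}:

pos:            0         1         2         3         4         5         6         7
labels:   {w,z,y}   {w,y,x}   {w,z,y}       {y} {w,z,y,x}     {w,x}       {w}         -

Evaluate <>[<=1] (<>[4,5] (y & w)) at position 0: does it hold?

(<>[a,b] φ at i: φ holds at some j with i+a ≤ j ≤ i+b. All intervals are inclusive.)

Yes

Check <>[4,5] (y & w) at each j in [0,1]:
  j=0: holds (witness at 4)
  j=1: fails (none in [5,6])
Found at j=0 → formula holds.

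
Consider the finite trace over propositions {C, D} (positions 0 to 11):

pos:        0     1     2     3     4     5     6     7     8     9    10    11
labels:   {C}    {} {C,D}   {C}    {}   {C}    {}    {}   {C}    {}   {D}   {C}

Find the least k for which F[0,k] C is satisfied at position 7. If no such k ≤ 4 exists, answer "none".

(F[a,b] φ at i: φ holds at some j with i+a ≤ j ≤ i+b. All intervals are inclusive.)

1

Scan j = 7,8,… for C:
  j=7: fails
  j=8: holds
First hit at j=8, so smallest k = 8-7 = 1.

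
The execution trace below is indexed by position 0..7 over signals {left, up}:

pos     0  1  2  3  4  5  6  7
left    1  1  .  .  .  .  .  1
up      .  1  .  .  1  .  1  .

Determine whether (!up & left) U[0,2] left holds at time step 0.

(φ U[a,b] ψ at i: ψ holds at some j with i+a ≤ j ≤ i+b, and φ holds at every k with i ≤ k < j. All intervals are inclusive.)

Need some j in [0,2] with left, and (!up & left) at every k in [0,j-1].
  j=0: left holds; no prefix to check → satisfied.

Holds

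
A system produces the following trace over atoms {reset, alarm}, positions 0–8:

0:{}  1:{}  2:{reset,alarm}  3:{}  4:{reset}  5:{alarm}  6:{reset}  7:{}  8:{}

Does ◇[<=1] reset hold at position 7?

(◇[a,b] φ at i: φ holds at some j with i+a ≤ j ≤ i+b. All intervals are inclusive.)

Check reset at each j in [7,8]:
  j=7: false
  j=8: false
No position in the window satisfies it → formula fails.

Does not hold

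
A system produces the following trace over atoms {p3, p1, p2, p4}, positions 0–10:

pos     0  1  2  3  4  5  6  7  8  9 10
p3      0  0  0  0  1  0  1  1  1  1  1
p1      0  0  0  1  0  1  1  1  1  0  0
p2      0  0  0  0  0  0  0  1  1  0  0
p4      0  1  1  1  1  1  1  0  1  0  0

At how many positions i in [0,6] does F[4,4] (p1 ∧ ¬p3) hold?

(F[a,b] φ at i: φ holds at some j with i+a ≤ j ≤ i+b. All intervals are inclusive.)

Evaluate at each i in [0,6]:
  i=0: ✗ (none in [4,4])
  i=1: ✓ (witness j=5)
  i=2: ✗ (none in [6,6])
  i=3: ✗ (none in [7,7])
  i=4: ✗ (none in [8,8])
  i=5: ✗ (none in [9,9])
  i=6: ✗ (none in [10,10])
Positions where it holds: {1} → 1.

1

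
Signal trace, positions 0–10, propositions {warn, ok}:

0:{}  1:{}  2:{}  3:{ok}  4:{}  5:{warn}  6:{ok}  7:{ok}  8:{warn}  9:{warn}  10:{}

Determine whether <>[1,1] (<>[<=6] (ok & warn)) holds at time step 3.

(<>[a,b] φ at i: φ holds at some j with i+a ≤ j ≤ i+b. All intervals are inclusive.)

Check <>[<=6] (ok & warn) at each j in [4,4]:
  j=4: fails (none in [4,10])
No position in the window satisfies it → formula fails.

No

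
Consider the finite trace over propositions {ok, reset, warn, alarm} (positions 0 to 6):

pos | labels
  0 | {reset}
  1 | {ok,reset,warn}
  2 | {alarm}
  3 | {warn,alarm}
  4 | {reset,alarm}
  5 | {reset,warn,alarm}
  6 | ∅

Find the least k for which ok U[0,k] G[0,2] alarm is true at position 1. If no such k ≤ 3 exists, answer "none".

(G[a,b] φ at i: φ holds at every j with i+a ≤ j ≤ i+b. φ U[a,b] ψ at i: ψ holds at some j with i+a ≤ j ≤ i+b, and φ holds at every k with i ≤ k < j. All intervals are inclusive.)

Need earliest j ≥ 1 with G[0,2] alarm, and ok at every k in [1,j-1].
  j=1: rhs fails.
  j=2: rhs holds; lhs holds on [1,1]. k = 1.

1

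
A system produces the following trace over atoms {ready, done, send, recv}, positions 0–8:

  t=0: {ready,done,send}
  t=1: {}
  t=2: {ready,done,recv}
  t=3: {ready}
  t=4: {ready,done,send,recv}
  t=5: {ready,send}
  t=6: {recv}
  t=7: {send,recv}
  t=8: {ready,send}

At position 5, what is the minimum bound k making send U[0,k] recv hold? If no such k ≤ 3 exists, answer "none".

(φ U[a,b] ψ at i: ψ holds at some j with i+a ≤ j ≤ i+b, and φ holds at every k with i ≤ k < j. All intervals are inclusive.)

1

Need earliest j ≥ 5 with recv, and send at every k in [5,j-1].
  j=5: rhs fails.
  j=6: rhs holds; lhs holds on [5,5]. k = 1.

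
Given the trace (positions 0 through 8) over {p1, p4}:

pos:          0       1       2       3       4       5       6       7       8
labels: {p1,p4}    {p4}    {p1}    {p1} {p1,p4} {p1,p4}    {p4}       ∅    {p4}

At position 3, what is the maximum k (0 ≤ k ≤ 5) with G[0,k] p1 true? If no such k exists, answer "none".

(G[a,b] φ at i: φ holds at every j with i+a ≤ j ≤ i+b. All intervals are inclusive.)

p1 must hold from j=3 onward; find where it first fails.
  j=3: holds
  j=4: holds
  j=5: holds
  j=6: fails
Holds on [3,5], so largest k = 2.

2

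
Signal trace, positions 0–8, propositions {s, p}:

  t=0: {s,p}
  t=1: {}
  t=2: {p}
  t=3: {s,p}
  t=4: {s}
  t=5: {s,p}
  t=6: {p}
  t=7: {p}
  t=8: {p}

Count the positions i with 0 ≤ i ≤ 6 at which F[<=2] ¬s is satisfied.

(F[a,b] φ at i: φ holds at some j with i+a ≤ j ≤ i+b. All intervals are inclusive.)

6

Evaluate at each i in [0,6]:
  i=0: ✓ (witness j=1)
  i=1: ✓ (witness j=1)
  i=2: ✓ (witness j=2)
  i=3: ✗ (none in [3,5])
  i=4: ✓ (witness j=6)
  i=5: ✓ (witness j=6)
  i=6: ✓ (witness j=6)
Positions where it holds: {0, 1, 2, 4, 5, 6} → 6.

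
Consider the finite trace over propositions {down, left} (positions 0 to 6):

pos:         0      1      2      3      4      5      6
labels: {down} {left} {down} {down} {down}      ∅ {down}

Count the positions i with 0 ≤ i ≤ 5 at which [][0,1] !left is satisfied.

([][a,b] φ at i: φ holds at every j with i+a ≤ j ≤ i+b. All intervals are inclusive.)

Evaluate at each i in [0,5]:
  i=0: ✗ (fails at j=1)
  i=1: ✗ (fails at j=1)
  i=2: ✓ (all of [2,3])
  i=3: ✓ (all of [3,4])
  i=4: ✓ (all of [4,5])
  i=5: ✓ (all of [5,6])
Positions where it holds: {2, 3, 4, 5} → 4.

4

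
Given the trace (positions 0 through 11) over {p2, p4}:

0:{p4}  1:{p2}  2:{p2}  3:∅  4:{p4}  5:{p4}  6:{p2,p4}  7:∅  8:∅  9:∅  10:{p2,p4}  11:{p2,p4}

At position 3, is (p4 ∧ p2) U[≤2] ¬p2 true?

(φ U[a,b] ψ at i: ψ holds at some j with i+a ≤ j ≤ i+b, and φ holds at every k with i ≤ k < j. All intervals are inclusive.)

True

Need some j in [3,5] with ¬p2, and (p4 ∧ p2) at every k in [3,j-1].
  j=3: ¬p2 holds; no prefix to check → satisfied.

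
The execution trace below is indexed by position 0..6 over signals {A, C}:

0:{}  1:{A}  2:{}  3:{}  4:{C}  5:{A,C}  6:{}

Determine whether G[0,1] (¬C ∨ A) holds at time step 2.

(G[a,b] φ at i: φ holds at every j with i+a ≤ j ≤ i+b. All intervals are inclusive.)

Yes

Check (¬C ∨ A) at every j in [2,3]:
  j=2: true
  j=3: true
All positions satisfy it → formula holds.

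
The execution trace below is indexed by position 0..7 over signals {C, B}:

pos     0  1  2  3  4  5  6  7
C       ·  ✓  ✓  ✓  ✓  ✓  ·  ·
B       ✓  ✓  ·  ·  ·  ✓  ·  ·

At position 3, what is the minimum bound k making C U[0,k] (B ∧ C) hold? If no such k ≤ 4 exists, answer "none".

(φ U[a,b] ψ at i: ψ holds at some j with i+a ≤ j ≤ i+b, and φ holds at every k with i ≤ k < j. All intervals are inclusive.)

2

Need earliest j ≥ 3 with (B ∧ C), and C at every k in [3,j-1].
  j=3: rhs fails.
  j=4: rhs fails.
  j=5: rhs holds; lhs holds on [3,4]. k = 2.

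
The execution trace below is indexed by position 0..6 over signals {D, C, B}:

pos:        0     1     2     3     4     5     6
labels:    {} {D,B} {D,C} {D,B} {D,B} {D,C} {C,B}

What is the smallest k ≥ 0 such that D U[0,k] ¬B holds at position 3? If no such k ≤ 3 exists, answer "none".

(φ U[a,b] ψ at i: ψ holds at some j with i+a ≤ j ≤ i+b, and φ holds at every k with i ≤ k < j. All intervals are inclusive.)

Need earliest j ≥ 3 with ¬B, and D at every k in [3,j-1].
  j=3: rhs fails.
  j=4: rhs fails.
  j=5: rhs holds; lhs holds on [3,4]. k = 2.

2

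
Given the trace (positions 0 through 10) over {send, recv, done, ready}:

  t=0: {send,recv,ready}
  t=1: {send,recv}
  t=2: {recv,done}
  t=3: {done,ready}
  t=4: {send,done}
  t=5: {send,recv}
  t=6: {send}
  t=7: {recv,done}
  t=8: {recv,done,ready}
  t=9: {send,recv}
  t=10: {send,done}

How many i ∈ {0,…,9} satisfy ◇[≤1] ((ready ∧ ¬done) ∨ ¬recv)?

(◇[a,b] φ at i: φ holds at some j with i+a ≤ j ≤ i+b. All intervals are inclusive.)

7

Evaluate at each i in [0,9]:
  i=0: ✓ (witness j=0)
  i=1: ✗ (none in [1,2])
  i=2: ✓ (witness j=3)
  i=3: ✓ (witness j=3)
  i=4: ✓ (witness j=4)
  i=5: ✓ (witness j=6)
  i=6: ✓ (witness j=6)
  i=7: ✗ (none in [7,8])
  i=8: ✗ (none in [8,9])
  i=9: ✓ (witness j=10)
Positions where it holds: {0, 2, 3, 4, 5, 6, 9} → 7.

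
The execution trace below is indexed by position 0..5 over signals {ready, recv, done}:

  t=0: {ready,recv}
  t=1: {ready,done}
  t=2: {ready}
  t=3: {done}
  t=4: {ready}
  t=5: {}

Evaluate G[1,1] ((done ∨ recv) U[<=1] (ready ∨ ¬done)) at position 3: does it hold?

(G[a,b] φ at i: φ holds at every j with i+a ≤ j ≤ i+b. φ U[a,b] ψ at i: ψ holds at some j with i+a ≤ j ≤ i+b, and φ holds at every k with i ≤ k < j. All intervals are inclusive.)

Check ((done ∨ recv) U[<=1] (ready ∨ ¬done)) at every j in [4,4]:
  j=4: holds
All positions satisfy it → formula holds.

Yes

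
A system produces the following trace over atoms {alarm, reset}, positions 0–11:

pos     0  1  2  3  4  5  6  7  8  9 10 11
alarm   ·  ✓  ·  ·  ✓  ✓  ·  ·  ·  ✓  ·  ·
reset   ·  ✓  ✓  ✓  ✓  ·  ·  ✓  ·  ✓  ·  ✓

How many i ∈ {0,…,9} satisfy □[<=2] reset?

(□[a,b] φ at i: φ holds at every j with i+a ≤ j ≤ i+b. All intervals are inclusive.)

2

Evaluate at each i in [0,9]:
  i=0: ✗ (fails at j=0)
  i=1: ✓ (all of [1,3])
  i=2: ✓ (all of [2,4])
  i=3: ✗ (fails at j=5)
  i=4: ✗ (fails at j=5)
  i=5: ✗ (fails at j=5)
  i=6: ✗ (fails at j=6)
  i=7: ✗ (fails at j=8)
  i=8: ✗ (fails at j=8)
  i=9: ✗ (fails at j=10)
Positions where it holds: {1, 2} → 2.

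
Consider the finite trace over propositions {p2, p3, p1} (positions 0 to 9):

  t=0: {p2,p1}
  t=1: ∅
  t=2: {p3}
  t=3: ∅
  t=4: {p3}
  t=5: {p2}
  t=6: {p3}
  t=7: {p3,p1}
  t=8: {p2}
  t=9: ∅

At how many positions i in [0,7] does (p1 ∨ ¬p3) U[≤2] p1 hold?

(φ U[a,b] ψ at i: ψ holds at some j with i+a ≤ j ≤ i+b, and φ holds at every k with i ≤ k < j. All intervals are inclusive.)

2

Evaluate at each i in [0,7]:
  i=0: ✓ (rhs at j=0)
  i=1: ✗ (no rhs in [1,3])
  i=2: ✗ (no rhs in [2,4])
  i=3: ✗ (no rhs in [3,5])
  i=4: ✗ (no rhs in [4,6])
  i=5: ✗ (lhs fails at k=6 before rhs at j=7)
  i=6: ✗ (lhs fails at k=6 before rhs at j=7)
  i=7: ✓ (rhs at j=7)
Positions where it holds: {0, 7} → 2.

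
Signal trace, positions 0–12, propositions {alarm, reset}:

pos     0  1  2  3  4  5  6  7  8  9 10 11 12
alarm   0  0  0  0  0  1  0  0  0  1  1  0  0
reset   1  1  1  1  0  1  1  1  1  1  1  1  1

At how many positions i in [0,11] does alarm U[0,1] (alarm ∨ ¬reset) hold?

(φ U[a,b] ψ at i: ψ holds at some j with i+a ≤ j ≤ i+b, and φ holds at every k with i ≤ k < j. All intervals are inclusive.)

4

Evaluate at each i in [0,11]:
  i=0: ✗ (no rhs in [0,1])
  i=1: ✗ (no rhs in [1,2])
  i=2: ✗ (no rhs in [2,3])
  i=3: ✗ (lhs fails at k=3 before rhs at j=4)
  i=4: ✓ (rhs at j=4)
  i=5: ✓ (rhs at j=5)
  i=6: ✗ (no rhs in [6,7])
  i=7: ✗ (no rhs in [7,8])
  i=8: ✗ (lhs fails at k=8 before rhs at j=9)
  i=9: ✓ (rhs at j=9)
  i=10: ✓ (rhs at j=10)
  i=11: ✗ (no rhs in [11,12])
Positions where it holds: {4, 5, 9, 10} → 4.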